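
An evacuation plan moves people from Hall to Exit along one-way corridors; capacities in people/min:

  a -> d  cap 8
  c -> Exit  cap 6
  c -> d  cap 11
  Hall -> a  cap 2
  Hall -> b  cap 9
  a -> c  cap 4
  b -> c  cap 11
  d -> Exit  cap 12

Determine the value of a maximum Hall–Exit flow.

Augment Hall→a→c→Exit: bottleneck 2, flow now 2.
Augment Hall→b→c→Exit: bottleneck 4, flow now 6.
Augment Hall→b→c→d→Exit: bottleneck 5, flow now 11.
No augmenting path remains; maximum flow = 11.
In the residual graph, reachable from Hall: {Hall}.
Min-cut edges: Hall→a (2), Hall→b (9); capacity 2 + 9 = 11.
This cut is saturated, so no flow can exceed 11.

11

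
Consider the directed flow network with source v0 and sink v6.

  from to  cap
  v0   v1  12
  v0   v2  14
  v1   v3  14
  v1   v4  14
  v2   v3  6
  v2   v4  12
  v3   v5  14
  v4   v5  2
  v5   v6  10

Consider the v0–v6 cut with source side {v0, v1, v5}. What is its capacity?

Edges leaving {v0, v1, v5}: v0→v2 (14), v1→v3 (14), v1→v4 (14), v5→v6 (10).
Cut capacity = 14 + 14 + 14 + 10 = 52.

52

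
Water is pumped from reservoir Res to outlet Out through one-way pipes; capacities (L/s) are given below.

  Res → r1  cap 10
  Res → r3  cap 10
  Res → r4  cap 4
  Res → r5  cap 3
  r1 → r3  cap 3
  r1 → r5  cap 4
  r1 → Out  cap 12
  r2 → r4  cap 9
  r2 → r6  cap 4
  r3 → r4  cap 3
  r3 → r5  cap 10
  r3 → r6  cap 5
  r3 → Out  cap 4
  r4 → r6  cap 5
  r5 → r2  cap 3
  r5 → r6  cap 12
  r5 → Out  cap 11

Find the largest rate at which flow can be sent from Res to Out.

Augment Res→r1→Out: bottleneck 10, flow now 10.
Augment Res→r3→Out: bottleneck 4, flow now 14.
Augment Res→r5→Out: bottleneck 3, flow now 17.
Augment Res→r3→r5→Out: bottleneck 6, flow now 23.
No augmenting path remains; maximum flow = 23.
In the residual graph, reachable from Res: {Res, r4, r6}.
Min-cut edges: Res→r1 (10), Res→r3 (10), Res→r5 (3); capacity 10 + 10 + 3 = 23.
This cut is saturated, so no flow can exceed 23.

23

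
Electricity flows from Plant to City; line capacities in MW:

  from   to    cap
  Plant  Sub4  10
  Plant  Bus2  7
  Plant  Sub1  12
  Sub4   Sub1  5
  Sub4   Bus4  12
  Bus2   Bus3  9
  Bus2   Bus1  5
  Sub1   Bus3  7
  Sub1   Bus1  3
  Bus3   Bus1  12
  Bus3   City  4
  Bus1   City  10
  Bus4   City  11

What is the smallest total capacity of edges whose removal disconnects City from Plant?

24

Augment Plant→Sub4→Bus4→City: bottleneck 10, flow now 10.
Augment Plant→Bus2→Bus3→City: bottleneck 4, flow now 14.
Augment Plant→Bus2→Bus1→City: bottleneck 3, flow now 17.
Augment Plant→Sub1→Bus1→City: bottleneck 3, flow now 20.
Augment Plant→Sub1→Bus3→Bus1→City: bottleneck 4, flow now 24.
No augmenting path remains; maximum flow = 24.
By max-flow min-cut, the minimum cut capacity equals the max flow.
In the residual graph, reachable from Plant: {Plant, Bus2, Sub1, Bus3, Bus1}.
Min-cut edges: Plant→Sub4 (10), Bus3→City (4), Bus1→City (10); capacity 10 + 4 + 10 = 24.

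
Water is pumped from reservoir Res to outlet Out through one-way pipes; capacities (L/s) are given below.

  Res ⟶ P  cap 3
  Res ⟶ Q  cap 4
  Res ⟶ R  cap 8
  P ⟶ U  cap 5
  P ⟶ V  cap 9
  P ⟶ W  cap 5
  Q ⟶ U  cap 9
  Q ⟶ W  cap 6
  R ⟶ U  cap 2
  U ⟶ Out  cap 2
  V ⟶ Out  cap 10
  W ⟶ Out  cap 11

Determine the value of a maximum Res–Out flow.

9

Augment Res→P→U→Out: bottleneck 2, flow now 2.
Augment Res→P→V→Out: bottleneck 1, flow now 3.
Augment Res→Q→W→Out: bottleneck 4, flow now 7.
Augment Res→R→U→P→V→Out: bottleneck 2, flow now 9. (uses reverse residual edge)
No augmenting path remains; maximum flow = 9.
In the residual graph, reachable from Res: {Res, R}.
Min-cut edges: Res→P (3), Res→Q (4), R→U (2); capacity 3 + 4 + 2 = 9.
This cut is saturated, so no flow can exceed 9.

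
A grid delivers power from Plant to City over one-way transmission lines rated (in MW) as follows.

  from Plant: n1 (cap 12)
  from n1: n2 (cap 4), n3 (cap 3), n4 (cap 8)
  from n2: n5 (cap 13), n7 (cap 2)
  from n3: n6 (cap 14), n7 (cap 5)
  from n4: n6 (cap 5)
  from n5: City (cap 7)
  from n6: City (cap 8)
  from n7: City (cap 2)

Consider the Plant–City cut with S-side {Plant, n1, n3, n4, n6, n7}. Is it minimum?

No — its capacity is 14, but the minimum cut has capacity 12.

Given cut capacity: 4 + 8 + 2 = 14.
Augment Plant→n1→n2→n5→City: bottleneck 4, flow now 4.
Augment Plant→n1→n3→n6→City: bottleneck 3, flow now 7.
Augment Plant→n1→n4→n6→City: bottleneck 5, flow now 12.
No augmenting path remains; maximum flow = 12.
In the residual graph, reachable from Plant: {Plant}.
Min-cut edges: Plant→n1 (12); capacity 12 = 12.
Cut capacity 14 exceeds the max flow 12, so it is not minimum.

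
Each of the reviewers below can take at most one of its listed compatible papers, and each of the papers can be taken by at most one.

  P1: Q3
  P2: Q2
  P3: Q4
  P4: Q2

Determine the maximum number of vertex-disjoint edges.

Unit-capacity flow: source→left, listed edges, right→sink; max matching = max flow.
Augmenting path P1→Q3 (+1); matched 1.
Augmenting path P2→Q2 (+1); matched 2.
Augmenting path P3→Q4 (+1); matched 3.
No augmenting path remains; maximum matching = 3.
König certificate: {P1, P3, Q2} is a vertex cover of size 3 (every listed pair touches it), so no matching can be larger.

3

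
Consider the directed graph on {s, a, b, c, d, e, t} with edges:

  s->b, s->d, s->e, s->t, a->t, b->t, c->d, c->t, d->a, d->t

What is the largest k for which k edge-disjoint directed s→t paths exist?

Assign every edge capacity 1; by Menger, the answer equals the max flow.
Path s→t (+1); total 1.
Path s→b→t (+1); total 2.
Path s→d→t (+1); total 3.
No residual s→t path; max flow = 3.
Certifying cut of size 3: {s→b, s→d, s→t}.

3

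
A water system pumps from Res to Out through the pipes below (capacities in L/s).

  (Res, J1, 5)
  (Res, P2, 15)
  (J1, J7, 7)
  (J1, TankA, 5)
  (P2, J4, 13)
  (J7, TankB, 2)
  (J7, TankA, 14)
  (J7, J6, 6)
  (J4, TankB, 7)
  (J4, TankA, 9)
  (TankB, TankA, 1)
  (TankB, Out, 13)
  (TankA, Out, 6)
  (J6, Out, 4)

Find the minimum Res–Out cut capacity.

Augment Res→J1→TankA→Out: bottleneck 5, flow now 5.
Augment Res→P2→J4→TankB→Out: bottleneck 7, flow now 12.
Augment Res→P2→J4→TankA→Out: bottleneck 1, flow now 13.
Augment Res→P2→J4→TankA→J1→J7→TankB→Out: bottleneck 2, flow now 15. (uses reverse residual edge)
Augment Res→P2→J4→TankA→J1→J7→J6→Out: bottleneck 3, flow now 18. (uses reverse residual edge)
No augmenting path remains; maximum flow = 18.
By max-flow min-cut, the minimum cut capacity equals the max flow.
In the residual graph, reachable from Res: {Res, P2}.
Min-cut edges: Res→J1 (5), P2→J4 (13); capacity 5 + 13 = 18.

18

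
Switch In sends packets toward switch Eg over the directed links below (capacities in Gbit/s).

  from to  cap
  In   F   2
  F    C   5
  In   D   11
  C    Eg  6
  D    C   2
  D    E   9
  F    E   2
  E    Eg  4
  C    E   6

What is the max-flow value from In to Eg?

Augment In→F→E→Eg: bottleneck 2, flow now 2.
Augment In→D→E→Eg: bottleneck 2, flow now 4.
Augment In→D→C→Eg: bottleneck 2, flow now 6.
Augment In→D→E→F→C→Eg: bottleneck 2, flow now 8. (uses reverse residual edge)
No augmenting path remains; maximum flow = 8.
In the residual graph, reachable from In: {In, D, E}.
Min-cut edges: In→F (2), D→C (2), E→Eg (4); capacity 2 + 2 + 4 = 8.
This cut is saturated, so no flow can exceed 8.

8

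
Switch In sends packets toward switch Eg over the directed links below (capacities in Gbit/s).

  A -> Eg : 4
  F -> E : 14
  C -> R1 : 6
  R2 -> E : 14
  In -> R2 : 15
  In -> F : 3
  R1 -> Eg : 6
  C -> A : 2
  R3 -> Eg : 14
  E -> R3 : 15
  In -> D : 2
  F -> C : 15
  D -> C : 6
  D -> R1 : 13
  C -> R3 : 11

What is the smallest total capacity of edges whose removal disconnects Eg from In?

Augment In→D→R1→Eg: bottleneck 2, flow now 2.
Augment In→F→C→R3→Eg: bottleneck 3, flow now 5.
Augment In→R2→E→R3→Eg: bottleneck 11, flow now 16.
Augment In→R2→E→R3→C→A→Eg: bottleneck 2, flow now 18. (uses reverse residual edge)
Augment In→R2→E→R3→C→R1→Eg: bottleneck 1, flow now 19. (uses reverse residual edge)
No augmenting path remains; maximum flow = 19.
By max-flow min-cut, the minimum cut capacity equals the max flow.
In the residual graph, reachable from In: {In, R2}.
Min-cut edges: In→F (3), In→D (2), R2→E (14); capacity 3 + 2 + 14 = 19.

19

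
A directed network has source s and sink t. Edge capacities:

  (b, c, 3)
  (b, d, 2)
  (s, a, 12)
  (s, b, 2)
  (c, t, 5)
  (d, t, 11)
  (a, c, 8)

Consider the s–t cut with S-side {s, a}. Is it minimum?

Given cut capacity: 2 + 8 = 10.
Augment s→a→c→t: bottleneck 5, flow now 5.
Augment s→b→d→t: bottleneck 2, flow now 7.
No augmenting path remains; maximum flow = 7.
In the residual graph, reachable from s: {s, a, c}.
Min-cut edges: s→b (2), c→t (5); capacity 2 + 5 = 7.
Cut capacity 10 exceeds the max flow 7, so it is not minimum.

No — its capacity is 10, but the minimum cut has capacity 7.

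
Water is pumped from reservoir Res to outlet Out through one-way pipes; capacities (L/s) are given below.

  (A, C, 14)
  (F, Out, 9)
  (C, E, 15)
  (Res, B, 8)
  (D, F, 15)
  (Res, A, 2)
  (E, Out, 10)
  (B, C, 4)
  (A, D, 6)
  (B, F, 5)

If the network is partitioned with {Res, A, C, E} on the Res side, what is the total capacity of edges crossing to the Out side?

Edges leaving {Res, A, C, E}: Res→B (8), A→D (6), E→Out (10).
Cut capacity = 8 + 6 + 10 = 24.

24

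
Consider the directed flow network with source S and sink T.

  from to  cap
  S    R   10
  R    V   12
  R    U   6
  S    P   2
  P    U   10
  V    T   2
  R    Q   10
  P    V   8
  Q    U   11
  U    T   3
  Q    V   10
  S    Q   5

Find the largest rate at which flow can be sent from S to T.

5

Augment S→P→U→T: bottleneck 2, flow now 2.
Augment S→Q→U→T: bottleneck 1, flow now 3.
Augment S→Q→V→T: bottleneck 2, flow now 5.
No augmenting path remains; maximum flow = 5.
In the residual graph, reachable from S: {S, P, Q, R, U, V}.
Min-cut edges: U→T (3), V→T (2); capacity 3 + 2 = 5.
This cut is saturated, so no flow can exceed 5.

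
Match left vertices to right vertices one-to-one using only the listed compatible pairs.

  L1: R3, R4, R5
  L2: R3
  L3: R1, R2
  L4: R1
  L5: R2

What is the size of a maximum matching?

Unit-capacity flow: source→left, listed edges, right→sink; max matching = max flow.
Augmenting path L1→R3 (+1); matched 1.
Augmenting path L3→R1 (+1); matched 2.
Augmenting path L5→R2 (+1); matched 3.
Augmenting path L2→R3→L1→R4 (+1); matched 4.
No augmenting path remains; maximum matching = 4.
König certificate: {L1, L2, R1, R2} is a vertex cover of size 4 (every listed pair touches it), so no matching can be larger.

4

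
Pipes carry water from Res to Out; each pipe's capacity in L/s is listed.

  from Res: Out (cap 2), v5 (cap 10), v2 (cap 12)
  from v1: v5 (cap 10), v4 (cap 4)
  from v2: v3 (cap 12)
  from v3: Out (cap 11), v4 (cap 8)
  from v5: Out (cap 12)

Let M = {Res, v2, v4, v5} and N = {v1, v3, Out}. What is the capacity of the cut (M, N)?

Edges leaving {Res, v2, v4, v5}: Res→Out (2), v2→v3 (12), v5→Out (12).
Cut capacity = 2 + 12 + 12 = 26.

26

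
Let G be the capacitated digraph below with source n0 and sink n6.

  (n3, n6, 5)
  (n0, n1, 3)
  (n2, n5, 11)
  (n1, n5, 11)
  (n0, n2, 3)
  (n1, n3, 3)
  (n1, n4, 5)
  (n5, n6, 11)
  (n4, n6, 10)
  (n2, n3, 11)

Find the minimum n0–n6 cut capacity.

6

Augment n0→n1→n3→n6: bottleneck 3, flow now 3.
Augment n0→n2→n3→n6: bottleneck 2, flow now 5.
Augment n0→n2→n5→n6: bottleneck 1, flow now 6.
No augmenting path remains; maximum flow = 6.
By max-flow min-cut, the minimum cut capacity equals the max flow.
In the residual graph, reachable from n0: {n0}.
Min-cut edges: n0→n1 (3), n0→n2 (3); capacity 3 + 3 = 6.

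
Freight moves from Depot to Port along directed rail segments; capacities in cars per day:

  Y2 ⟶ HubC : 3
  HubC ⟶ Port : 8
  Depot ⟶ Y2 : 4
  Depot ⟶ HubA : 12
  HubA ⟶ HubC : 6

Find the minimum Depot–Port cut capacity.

8

Augment Depot→Y2→HubC→Port: bottleneck 3, flow now 3.
Augment Depot→HubA→HubC→Port: bottleneck 5, flow now 8.
No augmenting path remains; maximum flow = 8.
By max-flow min-cut, the minimum cut capacity equals the max flow.
In the residual graph, reachable from Depot: {Depot, Y2, HubA, HubC}.
Min-cut edges: HubC→Port (8); capacity 8 = 8.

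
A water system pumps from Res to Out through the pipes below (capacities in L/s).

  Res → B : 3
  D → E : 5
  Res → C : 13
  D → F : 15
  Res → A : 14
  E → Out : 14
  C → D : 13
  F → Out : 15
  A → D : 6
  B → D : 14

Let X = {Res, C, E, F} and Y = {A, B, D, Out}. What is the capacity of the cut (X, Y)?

Edges leaving {Res, C, E, F}: Res→A (14), Res→B (3), C→D (13), E→Out (14), F→Out (15).
Cut capacity = 14 + 3 + 13 + 14 + 15 = 59.

59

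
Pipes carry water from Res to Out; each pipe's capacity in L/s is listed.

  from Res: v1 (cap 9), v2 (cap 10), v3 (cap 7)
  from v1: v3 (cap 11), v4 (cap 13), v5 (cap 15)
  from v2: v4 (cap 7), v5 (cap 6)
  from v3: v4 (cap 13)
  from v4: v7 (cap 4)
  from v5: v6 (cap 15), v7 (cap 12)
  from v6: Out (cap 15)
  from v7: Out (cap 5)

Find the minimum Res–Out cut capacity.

19

Augment Res→v1→v4→v7→Out: bottleneck 4, flow now 4.
Augment Res→v1→v5→v6→Out: bottleneck 5, flow now 9.
Augment Res→v2→v5→v6→Out: bottleneck 6, flow now 15.
Augment Res→v2→v4→v1→v5→v6→Out: bottleneck 4, flow now 19. (uses reverse residual edge)
No augmenting path remains; maximum flow = 19.
By max-flow min-cut, the minimum cut capacity equals the max flow.
In the residual graph, reachable from Res: {Res, v2, v3, v4}.
Min-cut edges: Res→v1 (9), v2→v5 (6), v4→v7 (4); capacity 9 + 6 + 4 = 19.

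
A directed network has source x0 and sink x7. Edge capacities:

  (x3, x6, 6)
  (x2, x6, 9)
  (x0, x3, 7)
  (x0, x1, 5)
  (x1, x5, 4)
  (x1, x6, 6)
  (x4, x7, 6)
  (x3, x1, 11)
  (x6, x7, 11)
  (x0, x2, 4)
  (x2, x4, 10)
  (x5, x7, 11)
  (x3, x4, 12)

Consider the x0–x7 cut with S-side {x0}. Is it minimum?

Given cut capacity: 5 + 4 + 7 = 16.
Augment x0→x1→x5→x7: bottleneck 4, flow now 4.
Augment x0→x1→x6→x7: bottleneck 1, flow now 5.
Augment x0→x2→x4→x7: bottleneck 4, flow now 9.
Augment x0→x3→x4→x7: bottleneck 2, flow now 11.
Augment x0→x3→x6→x7: bottleneck 5, flow now 16.
No augmenting path remains; maximum flow = 16.
Cut capacity 16 equals the max flow, so it is a minimum cut.

Yes — it is a minimum cut (capacity 16).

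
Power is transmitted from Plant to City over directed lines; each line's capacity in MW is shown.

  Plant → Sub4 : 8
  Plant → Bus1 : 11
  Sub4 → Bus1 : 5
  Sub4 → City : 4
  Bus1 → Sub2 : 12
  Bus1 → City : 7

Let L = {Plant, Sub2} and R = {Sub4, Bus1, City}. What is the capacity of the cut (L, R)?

19

Edges leaving {Plant, Sub2}: Plant→Sub4 (8), Plant→Bus1 (11).
Cut capacity = 8 + 11 = 19.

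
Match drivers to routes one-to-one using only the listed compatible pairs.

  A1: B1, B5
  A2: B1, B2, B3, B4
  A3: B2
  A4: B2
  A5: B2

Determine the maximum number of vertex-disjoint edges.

3

Unit-capacity flow: source→left, listed edges, right→sink; max matching = max flow.
Augmenting path A1→B1 (+1); matched 1.
Augmenting path A2→B2 (+1); matched 2.
Augmenting path A3→B2→A2→B3 (+1); matched 3.
No augmenting path remains; maximum matching = 3.
König certificate: {A1, A2, B2} is a vertex cover of size 3 (every listed pair touches it), so no matching can be larger.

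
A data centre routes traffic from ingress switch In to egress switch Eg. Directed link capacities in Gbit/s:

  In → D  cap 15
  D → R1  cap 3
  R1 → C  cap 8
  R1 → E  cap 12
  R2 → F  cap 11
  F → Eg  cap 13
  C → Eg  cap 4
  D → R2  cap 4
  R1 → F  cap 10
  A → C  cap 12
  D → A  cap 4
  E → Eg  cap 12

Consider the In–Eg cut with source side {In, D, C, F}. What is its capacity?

Edges leaving {In, D, C, F}: D→R2 (4), D→A (4), D→R1 (3), C→Eg (4), F→Eg (13).
Cut capacity = 4 + 4 + 3 + 4 + 13 = 28.

28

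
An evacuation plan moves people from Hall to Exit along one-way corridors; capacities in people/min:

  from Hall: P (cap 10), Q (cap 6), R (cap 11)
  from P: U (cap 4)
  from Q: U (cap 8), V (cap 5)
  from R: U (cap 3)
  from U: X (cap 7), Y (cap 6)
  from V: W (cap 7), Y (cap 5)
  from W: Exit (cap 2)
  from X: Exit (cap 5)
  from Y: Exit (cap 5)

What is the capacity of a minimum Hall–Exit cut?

Augment Hall→P→U→X→Exit: bottleneck 4, flow now 4.
Augment Hall→Q→U→X→Exit: bottleneck 1, flow now 5.
Augment Hall→Q→U→Y→Exit: bottleneck 5, flow now 10.
Augment Hall→R→U→Q→V→W→Exit: bottleneck 2, flow now 12. (uses reverse residual edge)
No augmenting path remains; maximum flow = 12.
By max-flow min-cut, the minimum cut capacity equals the max flow.
In the residual graph, reachable from Hall: {Hall, P, Q, R, U, V, W, X, Y}.
Min-cut edges: W→Exit (2), X→Exit (5), Y→Exit (5); capacity 2 + 5 + 5 = 12.

12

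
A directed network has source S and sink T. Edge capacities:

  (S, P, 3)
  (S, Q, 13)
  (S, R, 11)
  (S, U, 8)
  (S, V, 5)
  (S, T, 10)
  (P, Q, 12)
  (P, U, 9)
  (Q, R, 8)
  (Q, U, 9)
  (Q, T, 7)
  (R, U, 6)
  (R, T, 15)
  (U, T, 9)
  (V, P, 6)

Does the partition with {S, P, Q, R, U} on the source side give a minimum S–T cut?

No — its capacity is 46, but the minimum cut has capacity 41.

Given cut capacity: 5 + 10 + 7 + 15 + 9 = 46.
Augment S→T: bottleneck 10, flow now 10.
Augment S→Q→T: bottleneck 7, flow now 17.
Augment S→R→T: bottleneck 11, flow now 28.
Augment S→U→T: bottleneck 8, flow now 36.
Augment S→P→U→T: bottleneck 1, flow now 37.
Augment S→Q→R→T: bottleneck 4, flow now 41.
No augmenting path remains; maximum flow = 41.
In the residual graph, reachable from S: {S, P, Q, R, U, V}.
Min-cut edges: S→T (10), Q→T (7), R→T (15), U→T (9); capacity 10 + 7 + 15 + 9 = 41.
Cut capacity 46 exceeds the max flow 41, so it is not minimum.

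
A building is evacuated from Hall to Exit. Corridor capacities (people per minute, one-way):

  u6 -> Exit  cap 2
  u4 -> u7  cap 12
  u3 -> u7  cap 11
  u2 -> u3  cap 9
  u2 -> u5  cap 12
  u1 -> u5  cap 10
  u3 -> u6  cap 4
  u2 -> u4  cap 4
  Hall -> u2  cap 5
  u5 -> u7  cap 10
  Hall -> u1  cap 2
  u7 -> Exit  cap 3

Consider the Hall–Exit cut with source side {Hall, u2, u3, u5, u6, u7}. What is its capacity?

Edges leaving {Hall, u2, u3, u5, u6, u7}: Hall→u1 (2), u2→u4 (4), u6→Exit (2), u7→Exit (3).
Cut capacity = 2 + 4 + 2 + 3 = 11.

11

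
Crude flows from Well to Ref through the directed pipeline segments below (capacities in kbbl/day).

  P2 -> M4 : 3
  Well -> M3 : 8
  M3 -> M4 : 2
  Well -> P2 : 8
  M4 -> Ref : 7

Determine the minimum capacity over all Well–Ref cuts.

5

Augment Well→P2→M4→Ref: bottleneck 3, flow now 3.
Augment Well→M3→M4→Ref: bottleneck 2, flow now 5.
No augmenting path remains; maximum flow = 5.
By max-flow min-cut, the minimum cut capacity equals the max flow.
In the residual graph, reachable from Well: {Well, P2, M3}.
Min-cut edges: P2→M4 (3), M3→M4 (2); capacity 3 + 2 = 5.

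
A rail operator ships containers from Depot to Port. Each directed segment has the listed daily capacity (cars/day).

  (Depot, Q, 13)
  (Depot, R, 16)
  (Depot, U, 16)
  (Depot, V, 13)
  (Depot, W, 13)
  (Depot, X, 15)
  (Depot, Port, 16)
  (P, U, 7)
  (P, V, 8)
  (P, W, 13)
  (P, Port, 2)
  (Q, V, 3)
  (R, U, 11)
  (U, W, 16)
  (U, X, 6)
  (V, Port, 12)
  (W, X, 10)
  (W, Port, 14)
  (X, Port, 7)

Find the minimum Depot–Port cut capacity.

Augment Depot→Port: bottleneck 16, flow now 16.
Augment Depot→V→Port: bottleneck 12, flow now 28.
Augment Depot→W→Port: bottleneck 13, flow now 41.
Augment Depot→X→Port: bottleneck 7, flow now 48.
Augment Depot→U→W→Port: bottleneck 1, flow now 49.
No augmenting path remains; maximum flow = 49.
By max-flow min-cut, the minimum cut capacity equals the max flow.
In the residual graph, reachable from Depot: {Depot, Q, R, U, V, W, X}.
Min-cut edges: Depot→Port (16), V→Port (12), W→Port (14), X→Port (7); capacity 16 + 12 + 14 + 7 = 49.

49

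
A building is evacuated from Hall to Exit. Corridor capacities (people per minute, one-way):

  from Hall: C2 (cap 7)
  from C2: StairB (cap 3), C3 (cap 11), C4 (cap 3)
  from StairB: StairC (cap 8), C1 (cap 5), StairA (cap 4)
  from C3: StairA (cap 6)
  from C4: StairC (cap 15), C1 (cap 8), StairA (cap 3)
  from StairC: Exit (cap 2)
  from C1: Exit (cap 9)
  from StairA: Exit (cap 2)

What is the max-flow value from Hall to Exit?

Augment Hall→C2→StairB→StairC→Exit: bottleneck 2, flow now 2.
Augment Hall→C2→StairB→C1→Exit: bottleneck 1, flow now 3.
Augment Hall→C2→C3→StairA→Exit: bottleneck 2, flow now 5.
Augment Hall→C2→C4→C1→Exit: bottleneck 2, flow now 7.
No augmenting path remains; maximum flow = 7.
In the residual graph, reachable from Hall: {Hall}.
Min-cut edges: Hall→C2 (7); capacity 7 = 7.
This cut is saturated, so no flow can exceed 7.

7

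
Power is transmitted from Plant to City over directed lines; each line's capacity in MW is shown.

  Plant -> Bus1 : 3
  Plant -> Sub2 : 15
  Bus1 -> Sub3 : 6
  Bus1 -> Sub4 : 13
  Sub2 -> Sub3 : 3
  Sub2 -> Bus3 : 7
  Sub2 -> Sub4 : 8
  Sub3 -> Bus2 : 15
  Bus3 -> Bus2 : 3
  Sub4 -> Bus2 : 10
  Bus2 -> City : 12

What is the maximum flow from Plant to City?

Augment Plant→Bus1→Sub3→Bus2→City: bottleneck 3, flow now 3.
Augment Plant→Sub2→Sub3→Bus2→City: bottleneck 3, flow now 6.
Augment Plant→Sub2→Bus3→Bus2→City: bottleneck 3, flow now 9.
Augment Plant→Sub2→Sub4→Bus2→City: bottleneck 3, flow now 12.
No augmenting path remains; maximum flow = 12.
In the residual graph, reachable from Plant: {Plant, Bus1, Sub2, Sub3, Bus3, Sub4, Bus2}.
Min-cut edges: Bus2→City (12); capacity 12 = 12.
This cut is saturated, so no flow can exceed 12.

12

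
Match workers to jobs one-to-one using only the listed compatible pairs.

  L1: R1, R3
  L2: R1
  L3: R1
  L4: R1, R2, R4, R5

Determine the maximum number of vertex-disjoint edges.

3

Unit-capacity flow: source→left, listed edges, right→sink; max matching = max flow.
Augmenting path L1→R1 (+1); matched 1.
Augmenting path L4→R2 (+1); matched 2.
Augmenting path L2→R1→L1→R3 (+1); matched 3.
No augmenting path remains; maximum matching = 3.
König certificate: {L1, L4, R1} is a vertex cover of size 3 (every listed pair touches it), so no matching can be larger.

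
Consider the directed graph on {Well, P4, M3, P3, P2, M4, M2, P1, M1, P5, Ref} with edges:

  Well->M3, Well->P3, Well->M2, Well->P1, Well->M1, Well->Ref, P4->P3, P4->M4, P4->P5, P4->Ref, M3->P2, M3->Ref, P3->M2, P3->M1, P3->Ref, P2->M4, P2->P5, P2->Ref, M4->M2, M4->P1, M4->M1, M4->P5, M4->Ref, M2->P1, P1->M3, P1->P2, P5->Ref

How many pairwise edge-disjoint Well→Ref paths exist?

Assign every edge capacity 1; by Menger, the answer equals the max flow.
Path Well→Ref (+1); total 1.
Path Well→M3→Ref (+1); total 2.
Path Well→P3→Ref (+1); total 3.
Path Well→P1→P2→Ref (+1); total 4.
Path Well→M2→P1→M3→P2→M4→Ref (+1); total 5.
No residual Well→Ref path; max flow = 5.
Certifying cut of size 5: {Well→M2, Well→M3, Well→P1, Well→P3, Well→Ref}.

5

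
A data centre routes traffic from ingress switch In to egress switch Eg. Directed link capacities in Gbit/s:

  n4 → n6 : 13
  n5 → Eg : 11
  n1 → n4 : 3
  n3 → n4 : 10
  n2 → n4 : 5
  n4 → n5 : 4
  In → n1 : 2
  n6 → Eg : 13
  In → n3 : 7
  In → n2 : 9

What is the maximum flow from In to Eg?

14

Augment In→n1→n4→n5→Eg: bottleneck 2, flow now 2.
Augment In→n2→n4→n5→Eg: bottleneck 2, flow now 4.
Augment In→n2→n4→n6→Eg: bottleneck 3, flow now 7.
Augment In→n3→n4→n6→Eg: bottleneck 7, flow now 14.
No augmenting path remains; maximum flow = 14.
In the residual graph, reachable from In: {In, n2}.
Min-cut edges: In→n1 (2), In→n3 (7), n2→n4 (5); capacity 2 + 7 + 5 = 14.
This cut is saturated, so no flow can exceed 14.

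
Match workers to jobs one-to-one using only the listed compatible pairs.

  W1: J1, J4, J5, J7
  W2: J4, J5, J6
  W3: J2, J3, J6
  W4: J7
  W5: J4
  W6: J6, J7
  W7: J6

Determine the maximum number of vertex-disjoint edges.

Unit-capacity flow: source→left, listed edges, right→sink; max matching = max flow.
Augmenting path W1→J1 (+1); matched 1.
Augmenting path W2→J4 (+1); matched 2.
Augmenting path W3→J2 (+1); matched 3.
Augmenting path W4→J7 (+1); matched 4.
Augmenting path W6→J6 (+1); matched 5.
Augmenting path W5→J4→W2→J5 (+1); matched 6.
No augmenting path remains; maximum matching = 6.
König certificate: {W1, W2, W3, W5, J6, J7} is a vertex cover of size 6 (every listed pair touches it), so no matching can be larger.

6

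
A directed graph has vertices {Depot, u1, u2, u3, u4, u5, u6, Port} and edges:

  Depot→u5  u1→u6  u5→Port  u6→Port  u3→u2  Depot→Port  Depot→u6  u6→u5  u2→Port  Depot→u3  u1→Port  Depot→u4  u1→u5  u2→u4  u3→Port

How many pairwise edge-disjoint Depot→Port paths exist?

Assign every edge capacity 1; by Menger, the answer equals the max flow.
Path Depot→Port (+1); total 1.
Path Depot→u3→Port (+1); total 2.
Path Depot→u5→Port (+1); total 3.
Path Depot→u6→Port (+1); total 4.
No residual Depot→Port path; max flow = 4.
Certifying cut of size 4: {Depot→Port, Depot→u3, Depot→u5, Depot→u6}.

4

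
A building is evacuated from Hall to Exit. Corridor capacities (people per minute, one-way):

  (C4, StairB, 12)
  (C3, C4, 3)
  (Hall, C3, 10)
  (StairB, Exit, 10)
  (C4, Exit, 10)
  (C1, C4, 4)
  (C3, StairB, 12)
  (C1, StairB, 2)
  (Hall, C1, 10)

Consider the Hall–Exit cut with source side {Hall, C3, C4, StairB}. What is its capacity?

Edges leaving {Hall, C3, C4, StairB}: Hall→C1 (10), C4→Exit (10), StairB→Exit (10).
Cut capacity = 10 + 10 + 10 = 30.

30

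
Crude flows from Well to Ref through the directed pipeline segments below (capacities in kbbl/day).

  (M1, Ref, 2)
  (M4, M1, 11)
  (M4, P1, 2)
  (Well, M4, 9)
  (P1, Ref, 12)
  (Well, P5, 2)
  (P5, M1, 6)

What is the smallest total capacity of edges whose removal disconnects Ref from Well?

4

Augment Well→P5→M1→Ref: bottleneck 2, flow now 2.
Augment Well→M4→P1→Ref: bottleneck 2, flow now 4.
No augmenting path remains; maximum flow = 4.
By max-flow min-cut, the minimum cut capacity equals the max flow.
In the residual graph, reachable from Well: {Well, P5, M4, M1}.
Min-cut edges: M4→P1 (2), M1→Ref (2); capacity 2 + 2 = 4.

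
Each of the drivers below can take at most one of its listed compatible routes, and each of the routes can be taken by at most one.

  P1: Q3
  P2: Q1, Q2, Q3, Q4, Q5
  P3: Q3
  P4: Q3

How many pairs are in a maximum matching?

Unit-capacity flow: source→left, listed edges, right→sink; max matching = max flow.
Augmenting path P1→Q3 (+1); matched 1.
Augmenting path P2→Q1 (+1); matched 2.
No augmenting path remains; maximum matching = 2.
König certificate: {P2, Q3} is a vertex cover of size 2 (every listed pair touches it), so no matching can be larger.

2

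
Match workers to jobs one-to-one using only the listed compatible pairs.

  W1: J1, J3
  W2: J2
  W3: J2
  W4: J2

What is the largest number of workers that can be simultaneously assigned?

Unit-capacity flow: source→left, listed edges, right→sink; max matching = max flow.
Augmenting path W1→J1 (+1); matched 1.
Augmenting path W2→J2 (+1); matched 2.
No augmenting path remains; maximum matching = 2.
König certificate: {W1, J2} is a vertex cover of size 2 (every listed pair touches it), so no matching can be larger.

2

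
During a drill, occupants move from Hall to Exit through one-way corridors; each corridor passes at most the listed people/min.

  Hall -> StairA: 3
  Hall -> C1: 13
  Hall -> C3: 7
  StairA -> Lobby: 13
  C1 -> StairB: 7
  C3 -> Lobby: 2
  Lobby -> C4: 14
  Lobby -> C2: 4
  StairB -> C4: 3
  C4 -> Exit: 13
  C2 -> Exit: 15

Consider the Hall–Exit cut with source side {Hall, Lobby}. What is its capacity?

Edges leaving {Hall, Lobby}: Hall→StairA (3), Hall→C1 (13), Hall→C3 (7), Lobby→C4 (14), Lobby→C2 (4).
Cut capacity = 3 + 13 + 7 + 14 + 4 = 41.

41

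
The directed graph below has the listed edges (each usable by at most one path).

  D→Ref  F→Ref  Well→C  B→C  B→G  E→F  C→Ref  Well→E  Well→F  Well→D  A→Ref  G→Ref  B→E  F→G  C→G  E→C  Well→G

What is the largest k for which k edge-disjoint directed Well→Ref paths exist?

4

Assign every edge capacity 1; by Menger, the answer equals the max flow.
Path Well→C→Ref (+1); total 1.
Path Well→D→Ref (+1); total 2.
Path Well→F→Ref (+1); total 3.
Path Well→G→Ref (+1); total 4.
No residual Well→Ref path; max flow = 4.
Certifying cut of size 4: {C→Ref, F→Ref, G→Ref, Well→D}.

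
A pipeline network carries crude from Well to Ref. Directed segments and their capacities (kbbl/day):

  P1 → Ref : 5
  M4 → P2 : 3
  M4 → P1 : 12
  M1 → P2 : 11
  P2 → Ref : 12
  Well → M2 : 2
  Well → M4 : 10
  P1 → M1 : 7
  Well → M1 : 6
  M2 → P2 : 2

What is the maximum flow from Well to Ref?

Augment Well→M2→P2→Ref: bottleneck 2, flow now 2.
Augment Well→M1→P2→Ref: bottleneck 6, flow now 8.
Augment Well→M4→P2→Ref: bottleneck 3, flow now 11.
Augment Well→M4→P1→Ref: bottleneck 5, flow now 16.
Augment Well→M4→P1→M1→P2→Ref: bottleneck 1, flow now 17.
No augmenting path remains; maximum flow = 17.
In the residual graph, reachable from Well: {Well, M2, M1, M4, P2, P1}.
Min-cut edges: P2→Ref (12), P1→Ref (5); capacity 12 + 5 = 17.
This cut is saturated, so no flow can exceed 17.

17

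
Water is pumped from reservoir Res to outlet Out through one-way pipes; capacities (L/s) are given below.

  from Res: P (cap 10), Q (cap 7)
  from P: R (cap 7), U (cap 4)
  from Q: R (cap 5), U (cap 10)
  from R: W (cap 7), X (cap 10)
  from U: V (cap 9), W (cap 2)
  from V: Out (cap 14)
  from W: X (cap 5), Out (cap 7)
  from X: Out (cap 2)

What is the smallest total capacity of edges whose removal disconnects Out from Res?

17

Augment Res→P→R→W→Out: bottleneck 7, flow now 7.
Augment Res→P→U→V→Out: bottleneck 3, flow now 10.
Augment Res→Q→R→X→Out: bottleneck 2, flow now 12.
Augment Res→Q→U→V→Out: bottleneck 5, flow now 17.
No augmenting path remains; maximum flow = 17.
By max-flow min-cut, the minimum cut capacity equals the max flow.
In the residual graph, reachable from Res: {Res}.
Min-cut edges: Res→P (10), Res→Q (7); capacity 10 + 7 = 17.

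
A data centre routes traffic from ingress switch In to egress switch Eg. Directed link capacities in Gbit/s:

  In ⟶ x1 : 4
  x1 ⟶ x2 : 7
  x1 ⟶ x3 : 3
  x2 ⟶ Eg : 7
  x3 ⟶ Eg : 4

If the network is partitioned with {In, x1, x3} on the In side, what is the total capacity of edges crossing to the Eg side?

Edges leaving {In, x1, x3}: x1→x2 (7), x3→Eg (4).
Cut capacity = 7 + 4 = 11.

11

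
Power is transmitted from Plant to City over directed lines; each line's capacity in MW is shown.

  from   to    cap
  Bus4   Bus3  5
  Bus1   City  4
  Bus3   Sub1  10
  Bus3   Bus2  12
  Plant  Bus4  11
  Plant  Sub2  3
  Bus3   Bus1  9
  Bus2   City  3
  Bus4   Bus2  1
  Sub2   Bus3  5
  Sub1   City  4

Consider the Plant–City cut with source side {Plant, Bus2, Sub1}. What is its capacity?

Edges leaving {Plant, Bus2, Sub1}: Plant→Sub2 (3), Plant→Bus4 (11), Bus2→City (3), Sub1→City (4).
Cut capacity = 3 + 11 + 3 + 4 = 21.

21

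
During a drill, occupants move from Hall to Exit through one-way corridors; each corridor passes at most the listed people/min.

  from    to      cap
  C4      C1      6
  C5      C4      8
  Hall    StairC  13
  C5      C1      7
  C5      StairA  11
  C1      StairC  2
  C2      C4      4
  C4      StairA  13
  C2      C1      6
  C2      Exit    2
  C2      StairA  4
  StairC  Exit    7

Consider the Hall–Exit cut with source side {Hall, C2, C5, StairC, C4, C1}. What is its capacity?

Edges leaving {Hall, C2, C5, StairC, C4, C1}: C2→StairA (4), C2→Exit (2), C5→StairA (11), StairC→Exit (7), C4→StairA (13).
Cut capacity = 4 + 2 + 11 + 7 + 13 = 37.

37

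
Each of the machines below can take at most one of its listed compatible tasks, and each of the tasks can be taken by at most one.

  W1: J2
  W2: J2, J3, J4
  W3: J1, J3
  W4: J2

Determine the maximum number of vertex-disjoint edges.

Unit-capacity flow: source→left, listed edges, right→sink; max matching = max flow.
Augmenting path W1→J2 (+1); matched 1.
Augmenting path W2→J3 (+1); matched 2.
Augmenting path W3→J1 (+1); matched 3.
No augmenting path remains; maximum matching = 3.
König certificate: {W2, W3, J2} is a vertex cover of size 3 (every listed pair touches it), so no matching can be larger.

3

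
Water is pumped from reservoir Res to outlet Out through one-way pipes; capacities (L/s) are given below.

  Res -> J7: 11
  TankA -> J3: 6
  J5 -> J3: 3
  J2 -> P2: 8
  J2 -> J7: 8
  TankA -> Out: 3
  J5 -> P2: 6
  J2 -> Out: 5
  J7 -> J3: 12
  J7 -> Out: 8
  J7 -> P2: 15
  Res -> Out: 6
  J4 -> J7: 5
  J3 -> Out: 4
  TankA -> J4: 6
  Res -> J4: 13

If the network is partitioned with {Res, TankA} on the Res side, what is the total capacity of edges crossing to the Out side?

45

Edges leaving {Res, TankA}: Res→J4 (13), Res→J7 (11), Res→Out (6), TankA→J4 (6), TankA→J3 (6), TankA→Out (3).
Cut capacity = 13 + 11 + 6 + 6 + 6 + 3 = 45.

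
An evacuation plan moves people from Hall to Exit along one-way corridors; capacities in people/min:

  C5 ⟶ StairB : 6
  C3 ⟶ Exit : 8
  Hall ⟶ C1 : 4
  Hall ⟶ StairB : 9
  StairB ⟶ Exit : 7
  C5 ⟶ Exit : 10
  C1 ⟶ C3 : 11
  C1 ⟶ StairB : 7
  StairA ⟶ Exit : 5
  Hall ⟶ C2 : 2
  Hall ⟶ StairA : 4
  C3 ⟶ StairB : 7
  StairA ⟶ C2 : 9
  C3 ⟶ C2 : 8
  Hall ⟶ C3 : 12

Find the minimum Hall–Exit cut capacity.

19

Augment Hall→StairA→Exit: bottleneck 4, flow now 4.
Augment Hall→C3→Exit: bottleneck 8, flow now 12.
Augment Hall→StairB→Exit: bottleneck 7, flow now 19.
No augmenting path remains; maximum flow = 19.
By max-flow min-cut, the minimum cut capacity equals the max flow.
In the residual graph, reachable from Hall: {Hall, C1, C3, StairB, C2}.
Min-cut edges: Hall→StairA (4), C3→Exit (8), StairB→Exit (7); capacity 4 + 8 + 7 = 19.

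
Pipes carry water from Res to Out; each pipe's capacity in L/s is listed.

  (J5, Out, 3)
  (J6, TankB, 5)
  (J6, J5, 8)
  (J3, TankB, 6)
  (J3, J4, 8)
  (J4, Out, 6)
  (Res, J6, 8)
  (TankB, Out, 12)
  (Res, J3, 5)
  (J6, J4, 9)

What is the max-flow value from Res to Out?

13

Augment Res→J3→TankB→Out: bottleneck 5, flow now 5.
Augment Res→J6→TankB→Out: bottleneck 5, flow now 10.
Augment Res→J6→J5→Out: bottleneck 3, flow now 13.
No augmenting path remains; maximum flow = 13.
In the residual graph, reachable from Res: {Res}.
Min-cut edges: Res→J3 (5), Res→J6 (8); capacity 5 + 8 = 13.
This cut is saturated, so no flow can exceed 13.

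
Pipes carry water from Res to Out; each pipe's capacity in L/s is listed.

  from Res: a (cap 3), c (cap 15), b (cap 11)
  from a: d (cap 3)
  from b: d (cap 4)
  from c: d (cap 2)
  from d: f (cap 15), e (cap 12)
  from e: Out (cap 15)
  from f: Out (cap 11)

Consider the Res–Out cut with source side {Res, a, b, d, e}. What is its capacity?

Edges leaving {Res, a, b, d, e}: Res→c (15), d→f (15), e→Out (15).
Cut capacity = 15 + 15 + 15 = 45.

45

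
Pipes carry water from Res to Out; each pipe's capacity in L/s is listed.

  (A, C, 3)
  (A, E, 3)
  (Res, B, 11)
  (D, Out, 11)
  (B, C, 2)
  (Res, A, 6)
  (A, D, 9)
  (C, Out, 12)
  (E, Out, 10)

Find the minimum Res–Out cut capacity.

Augment Res→A→C→Out: bottleneck 3, flow now 3.
Augment Res→A→D→Out: bottleneck 3, flow now 6.
Augment Res→B→C→Out: bottleneck 2, flow now 8.
No augmenting path remains; maximum flow = 8.
By max-flow min-cut, the minimum cut capacity equals the max flow.
In the residual graph, reachable from Res: {Res, B}.
Min-cut edges: Res→A (6), B→C (2); capacity 6 + 2 = 8.

8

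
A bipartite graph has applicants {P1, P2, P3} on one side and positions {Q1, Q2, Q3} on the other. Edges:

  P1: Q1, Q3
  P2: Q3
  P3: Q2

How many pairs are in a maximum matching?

Unit-capacity flow: source→left, listed edges, right→sink; max matching = max flow.
Augmenting path P1→Q1 (+1); matched 1.
Augmenting path P2→Q3 (+1); matched 2.
Augmenting path P3→Q2 (+1); matched 3.
No augmenting path remains; maximum matching = 3.
König certificate: {P1, P2, P3} is a vertex cover of size 3 (every listed pair touches it), so no matching can be larger.

3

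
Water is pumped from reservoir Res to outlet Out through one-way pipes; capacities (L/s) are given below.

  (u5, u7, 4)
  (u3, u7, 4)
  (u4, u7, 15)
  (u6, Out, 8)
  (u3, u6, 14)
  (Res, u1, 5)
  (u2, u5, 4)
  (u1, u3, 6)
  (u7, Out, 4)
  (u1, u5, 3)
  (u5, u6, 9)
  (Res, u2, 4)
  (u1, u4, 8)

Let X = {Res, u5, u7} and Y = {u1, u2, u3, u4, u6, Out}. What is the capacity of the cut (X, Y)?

22

Edges leaving {Res, u5, u7}: Res→u1 (5), Res→u2 (4), u5→u6 (9), u7→Out (4).
Cut capacity = 5 + 4 + 9 + 4 = 22.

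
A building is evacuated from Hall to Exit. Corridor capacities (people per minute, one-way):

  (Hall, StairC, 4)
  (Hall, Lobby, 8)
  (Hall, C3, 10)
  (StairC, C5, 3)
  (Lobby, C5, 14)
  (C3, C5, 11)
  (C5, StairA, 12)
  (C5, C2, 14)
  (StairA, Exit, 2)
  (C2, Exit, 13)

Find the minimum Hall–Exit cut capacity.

Augment Hall→StairC→C5→StairA→Exit: bottleneck 2, flow now 2.
Augment Hall→StairC→C5→C2→Exit: bottleneck 1, flow now 3.
Augment Hall→Lobby→C5→C2→Exit: bottleneck 8, flow now 11.
Augment Hall→C3→C5→C2→Exit: bottleneck 4, flow now 15.
No augmenting path remains; maximum flow = 15.
By max-flow min-cut, the minimum cut capacity equals the max flow.
In the residual graph, reachable from Hall: {Hall, StairC, Lobby, C3, C5, StairA, C2}.
Min-cut edges: StairA→Exit (2), C2→Exit (13); capacity 2 + 13 = 15.

15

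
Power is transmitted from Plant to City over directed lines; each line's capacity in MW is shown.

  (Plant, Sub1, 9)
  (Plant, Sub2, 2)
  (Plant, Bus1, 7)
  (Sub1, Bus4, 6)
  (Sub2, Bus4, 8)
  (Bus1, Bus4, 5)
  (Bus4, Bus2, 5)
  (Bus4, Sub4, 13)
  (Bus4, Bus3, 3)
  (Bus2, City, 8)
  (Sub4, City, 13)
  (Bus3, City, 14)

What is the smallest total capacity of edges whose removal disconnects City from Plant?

13

Augment Plant→Sub1→Bus4→Bus2→City: bottleneck 5, flow now 5.
Augment Plant→Sub1→Bus4→Sub4→City: bottleneck 1, flow now 6.
Augment Plant→Sub2→Bus4→Sub4→City: bottleneck 2, flow now 8.
Augment Plant→Bus1→Bus4→Sub4→City: bottleneck 5, flow now 13.
No augmenting path remains; maximum flow = 13.
By max-flow min-cut, the minimum cut capacity equals the max flow.
In the residual graph, reachable from Plant: {Plant, Sub1, Bus1}.
Min-cut edges: Plant→Sub2 (2), Sub1→Bus4 (6), Bus1→Bus4 (5); capacity 2 + 6 + 5 = 13.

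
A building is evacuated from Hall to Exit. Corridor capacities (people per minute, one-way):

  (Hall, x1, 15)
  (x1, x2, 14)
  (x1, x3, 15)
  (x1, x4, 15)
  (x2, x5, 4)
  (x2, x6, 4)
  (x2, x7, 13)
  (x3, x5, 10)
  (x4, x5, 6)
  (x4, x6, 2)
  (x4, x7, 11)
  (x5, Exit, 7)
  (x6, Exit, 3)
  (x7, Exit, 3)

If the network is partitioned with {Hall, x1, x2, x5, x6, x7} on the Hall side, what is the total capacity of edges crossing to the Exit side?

43

Edges leaving {Hall, x1, x2, x5, x6, x7}: x1→x3 (15), x1→x4 (15), x5→Exit (7), x6→Exit (3), x7→Exit (3).
Cut capacity = 15 + 15 + 7 + 3 + 3 = 43.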